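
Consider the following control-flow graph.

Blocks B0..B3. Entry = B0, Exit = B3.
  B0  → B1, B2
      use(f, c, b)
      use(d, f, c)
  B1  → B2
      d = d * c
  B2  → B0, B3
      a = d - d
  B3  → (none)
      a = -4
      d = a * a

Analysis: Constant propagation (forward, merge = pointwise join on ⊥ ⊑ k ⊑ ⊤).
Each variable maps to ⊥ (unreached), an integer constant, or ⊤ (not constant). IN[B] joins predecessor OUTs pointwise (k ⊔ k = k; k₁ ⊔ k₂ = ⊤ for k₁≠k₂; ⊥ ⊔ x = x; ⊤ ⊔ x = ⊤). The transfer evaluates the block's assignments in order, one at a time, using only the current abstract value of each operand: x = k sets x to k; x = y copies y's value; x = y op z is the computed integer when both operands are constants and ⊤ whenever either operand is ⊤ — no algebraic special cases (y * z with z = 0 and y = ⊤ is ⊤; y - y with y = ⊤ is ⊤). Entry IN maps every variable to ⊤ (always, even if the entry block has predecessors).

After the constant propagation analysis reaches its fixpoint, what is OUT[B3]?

Fixpoint table:
  B0:   IN=(all ⊤)   OUT=(all ⊤)
  B1:   IN=(all ⊤)   OUT=(all ⊤)
  B2:   IN=(all ⊤)   OUT=(all ⊤)
  B3:   IN=(all ⊤)   OUT={a:-4, d:16; rest ⊤}

Merge at B3: IN[B3] = OUT[B2] = {a: ⊤, b: ⊤, c: ⊤, d: ⊤, e: ⊤, f: ⊤}
Applying B3's transfer function to that IN value gives OUT[B3] (row B3 above).

Answer: {a: -4, b: ⊤, c: ⊤, d: 16, e: ⊤, f: ⊤}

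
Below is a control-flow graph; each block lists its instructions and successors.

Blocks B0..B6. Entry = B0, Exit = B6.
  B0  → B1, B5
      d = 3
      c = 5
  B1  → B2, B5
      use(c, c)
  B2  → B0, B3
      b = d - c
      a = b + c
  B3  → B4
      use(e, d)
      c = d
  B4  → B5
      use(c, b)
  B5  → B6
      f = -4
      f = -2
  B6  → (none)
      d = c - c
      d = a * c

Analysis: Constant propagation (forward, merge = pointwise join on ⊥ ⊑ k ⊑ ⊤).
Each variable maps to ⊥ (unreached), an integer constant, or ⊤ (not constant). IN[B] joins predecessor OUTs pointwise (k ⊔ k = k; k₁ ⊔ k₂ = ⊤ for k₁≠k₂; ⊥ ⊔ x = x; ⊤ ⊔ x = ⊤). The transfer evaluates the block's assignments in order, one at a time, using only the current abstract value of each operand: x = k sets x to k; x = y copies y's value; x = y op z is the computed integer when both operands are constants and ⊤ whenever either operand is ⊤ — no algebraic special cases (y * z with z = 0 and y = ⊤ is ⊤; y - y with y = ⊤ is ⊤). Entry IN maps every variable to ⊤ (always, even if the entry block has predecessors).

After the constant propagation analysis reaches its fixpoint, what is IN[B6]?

Per-block solution:
  B0:  IN=(all ⊤)  OUT={c:5, d:3; rest ⊤}
  B1:  IN={c:5, d:3; rest ⊤}  OUT={c:5, d:3; rest ⊤}
  B2:  IN={c:5, d:3; rest ⊤}  OUT={a:3, b:-2, c:5, d:3; rest ⊤}
  B3:  IN={a:3, b:-2, c:5, d:3; rest ⊤}  OUT={a:3, b:-2, c:3, d:3; rest ⊤}
  B4:  IN={a:3, b:-2, c:3, d:3; rest ⊤}  OUT={a:3, b:-2, c:3, d:3; rest ⊤}
  B5:  IN={d:3; rest ⊤}  OUT={d:3, f:-2; rest ⊤}
  B6:  IN={d:3, f:-2; rest ⊤}  OUT={f:-2; rest ⊤}

Merge at B6: IN[B6] = OUT[B5] = {a: ⊤, b: ⊤, c: ⊤, d: 3, e: ⊤, f: -2}

Answer: {a: ⊤, b: ⊤, c: ⊤, d: 3, e: ⊤, f: -2}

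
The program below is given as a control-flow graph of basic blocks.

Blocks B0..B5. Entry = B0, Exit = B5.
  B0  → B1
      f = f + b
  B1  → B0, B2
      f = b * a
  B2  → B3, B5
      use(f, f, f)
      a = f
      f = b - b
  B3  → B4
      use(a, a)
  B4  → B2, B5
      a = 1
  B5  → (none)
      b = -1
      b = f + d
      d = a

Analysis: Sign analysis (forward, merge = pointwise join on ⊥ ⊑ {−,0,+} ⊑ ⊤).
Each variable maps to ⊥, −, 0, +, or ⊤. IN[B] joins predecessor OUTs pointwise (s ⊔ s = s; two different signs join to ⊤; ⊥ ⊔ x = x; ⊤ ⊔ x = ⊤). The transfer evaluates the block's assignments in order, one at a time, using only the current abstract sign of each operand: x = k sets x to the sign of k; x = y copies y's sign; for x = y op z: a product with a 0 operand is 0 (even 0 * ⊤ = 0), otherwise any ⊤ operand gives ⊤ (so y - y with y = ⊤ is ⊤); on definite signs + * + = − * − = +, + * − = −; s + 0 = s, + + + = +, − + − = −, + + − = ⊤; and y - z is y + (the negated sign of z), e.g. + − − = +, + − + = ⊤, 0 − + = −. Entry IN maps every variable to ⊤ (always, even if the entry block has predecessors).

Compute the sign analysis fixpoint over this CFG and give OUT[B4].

Converged values:
  B0:  IN=(all ⊤)  OUT=(all ⊤)
  B1:  IN=(all ⊤)  OUT=(all ⊤)
  B2:  IN=(all ⊤)  OUT=(all ⊤)
  B3:  IN=(all ⊤)  OUT=(all ⊤)
  B4:  IN=(all ⊤)  OUT={a:+; rest ⊤}
  B5:  IN=(all ⊤)  OUT=(all ⊤)

Merge at B4: IN[B4] = OUT[B3] = {a: ⊤, b: ⊤, c: ⊤, d: ⊤, e: ⊤, f: ⊤}
Applying B4's transfer function to that IN value gives OUT[B4] (row B4 above).

Answer: {a: +, b: ⊤, c: ⊤, d: ⊤, e: ⊤, f: ⊤}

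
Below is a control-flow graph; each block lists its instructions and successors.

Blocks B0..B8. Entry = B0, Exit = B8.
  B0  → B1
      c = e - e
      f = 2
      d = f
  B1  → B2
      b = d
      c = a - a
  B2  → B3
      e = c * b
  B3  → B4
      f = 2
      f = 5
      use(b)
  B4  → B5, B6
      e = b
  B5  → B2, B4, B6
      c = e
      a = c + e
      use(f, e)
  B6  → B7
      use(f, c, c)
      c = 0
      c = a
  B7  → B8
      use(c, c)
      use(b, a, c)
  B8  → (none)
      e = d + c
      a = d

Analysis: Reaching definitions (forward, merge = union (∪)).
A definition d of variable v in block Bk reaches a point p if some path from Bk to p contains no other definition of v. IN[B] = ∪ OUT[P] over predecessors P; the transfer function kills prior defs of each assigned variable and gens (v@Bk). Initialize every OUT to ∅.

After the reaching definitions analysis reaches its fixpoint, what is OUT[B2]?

Fixpoint table:
  B0:   IN={}   OUT={c@B0, d@B0, f@B0}
  B1:   IN={c@B0, d@B0, f@B0}   OUT={b@B1, c@B1, d@B0, f@B0}
  B2:   IN={a@B5, b@B1, c@B1, c@B5, d@B0, e@B4, f@B0, f@B3}   OUT={a@B5, b@B1, c@B1, c@B5, d@B0, e@B2, f@B0, f@B3}
  B3:   IN={a@B5, b@B1, c@B1, c@B5, d@B0, e@B2, f@B0, f@B3}   OUT={a@B5, b@B1, c@B1, c@B5, d@B0, e@B2, f@B3}
  B4:   IN={a@B5, b@B1, c@B1, c@B5, d@B0, e@B2, e@B4, f@B3}   OUT={a@B5, b@B1, c@B1, c@B5, d@B0, e@B4, f@B3}
  B5:   IN={a@B5, b@B1, c@B1, c@B5, d@B0, e@B4, f@B3}   OUT={a@B5, b@B1, c@B5, d@B0, e@B4, f@B3}
  B6:   IN={a@B5, b@B1, c@B1, c@B5, d@B0, e@B4, f@B3}   OUT={a@B5, b@B1, c@B6, d@B0, e@B4, f@B3}
  B7:   IN={a@B5, b@B1, c@B6, d@B0, e@B4, f@B3}   OUT={a@B5, b@B1, c@B6, d@B0, e@B4, f@B3}
  B8:   IN={a@B5, b@B1, c@B6, d@B0, e@B4, f@B3}   OUT={a@B8, b@B1, c@B6, d@B0, e@B8, f@B3}

Merge at B2: IN[B2] = OUT[B1] ⊔ OUT[B5] = {a@B5, b@B1, c@B1, c@B5, d@B0, e@B4, f@B0, f@B3}
Applying B2's transfer function to that IN value gives OUT[B2] (row B2 above).

Answer: {a@B5, b@B1, c@B1, c@B5, d@B0, e@B2, f@B0, f@B3}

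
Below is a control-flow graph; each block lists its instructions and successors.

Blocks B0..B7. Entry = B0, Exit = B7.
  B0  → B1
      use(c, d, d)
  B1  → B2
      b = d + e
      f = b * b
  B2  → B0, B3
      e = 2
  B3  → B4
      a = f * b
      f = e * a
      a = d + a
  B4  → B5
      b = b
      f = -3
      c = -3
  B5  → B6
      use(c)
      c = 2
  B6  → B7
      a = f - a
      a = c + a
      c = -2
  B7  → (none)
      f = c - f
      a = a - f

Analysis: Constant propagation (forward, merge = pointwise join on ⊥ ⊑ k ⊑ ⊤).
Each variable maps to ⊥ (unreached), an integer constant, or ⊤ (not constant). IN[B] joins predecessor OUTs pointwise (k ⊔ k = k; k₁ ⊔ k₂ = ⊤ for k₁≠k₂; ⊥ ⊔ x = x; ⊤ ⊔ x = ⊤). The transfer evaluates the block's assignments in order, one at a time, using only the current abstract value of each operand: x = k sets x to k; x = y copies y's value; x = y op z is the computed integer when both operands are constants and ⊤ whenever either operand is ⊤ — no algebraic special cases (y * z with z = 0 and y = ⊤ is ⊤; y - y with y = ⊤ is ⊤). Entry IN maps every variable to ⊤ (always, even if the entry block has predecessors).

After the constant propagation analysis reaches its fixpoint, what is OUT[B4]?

Answer: {a: ⊤, b: ⊤, c: -3, d: ⊤, e: 2, f: -3}

Trace:
Fixpoint table:
  B0: | IN=(all ⊤) | OUT=(all ⊤)
  B1: | IN=(all ⊤) | OUT=(all ⊤)
  B2: | IN=(all ⊤) | OUT={e:2; rest ⊤}
  B3: | IN={e:2; rest ⊤} | OUT={e:2; rest ⊤}
  B4: | IN={e:2; rest ⊤} | OUT={c:-3, e:2, f:-3; rest ⊤}
  B5: | IN={c:-3, e:2, f:-3; rest ⊤} | OUT={c:2, e:2, f:-3; rest ⊤}
  B6: | IN={c:2, e:2, f:-3; rest ⊤} | OUT={c:-2, e:2, f:-3; rest ⊤}
  B7: | IN={c:-2, e:2, f:-3; rest ⊤} | OUT={c:-2, e:2, f:1; rest ⊤}

Merge at B4: IN[B4] = OUT[B3] = {a: ⊤, b: ⊤, c: ⊤, d: ⊤, e: 2, f: ⊤}
Applying B4's transfer function to that IN value gives OUT[B4] (row B4 above).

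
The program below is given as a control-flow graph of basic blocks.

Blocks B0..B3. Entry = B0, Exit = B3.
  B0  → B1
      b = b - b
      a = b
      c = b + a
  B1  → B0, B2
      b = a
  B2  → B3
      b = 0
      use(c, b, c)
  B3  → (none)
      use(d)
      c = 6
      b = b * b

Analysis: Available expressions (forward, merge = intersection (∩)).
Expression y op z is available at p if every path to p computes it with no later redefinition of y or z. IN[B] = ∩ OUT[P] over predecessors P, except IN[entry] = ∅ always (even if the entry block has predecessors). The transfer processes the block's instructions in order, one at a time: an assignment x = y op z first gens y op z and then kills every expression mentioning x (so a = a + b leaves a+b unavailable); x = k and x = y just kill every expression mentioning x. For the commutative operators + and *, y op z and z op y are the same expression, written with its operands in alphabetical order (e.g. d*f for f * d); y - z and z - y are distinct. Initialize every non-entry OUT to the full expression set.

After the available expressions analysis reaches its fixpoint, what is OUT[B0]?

Fixpoint table:
  B0:   IN={}   OUT={a+b}
  B1:   IN={a+b}   OUT={}
  B2:   IN={}   OUT={}
  B3:   IN={}   OUT={}

Merge at B0 (entry node, so the boundary value {} is joined with the incoming edge(s)): IN[B0] = {} ∩ OUT[B1] = {}
Applying B0's transfer function to that IN value gives OUT[B0] (row B0 above).

Answer: {a+b}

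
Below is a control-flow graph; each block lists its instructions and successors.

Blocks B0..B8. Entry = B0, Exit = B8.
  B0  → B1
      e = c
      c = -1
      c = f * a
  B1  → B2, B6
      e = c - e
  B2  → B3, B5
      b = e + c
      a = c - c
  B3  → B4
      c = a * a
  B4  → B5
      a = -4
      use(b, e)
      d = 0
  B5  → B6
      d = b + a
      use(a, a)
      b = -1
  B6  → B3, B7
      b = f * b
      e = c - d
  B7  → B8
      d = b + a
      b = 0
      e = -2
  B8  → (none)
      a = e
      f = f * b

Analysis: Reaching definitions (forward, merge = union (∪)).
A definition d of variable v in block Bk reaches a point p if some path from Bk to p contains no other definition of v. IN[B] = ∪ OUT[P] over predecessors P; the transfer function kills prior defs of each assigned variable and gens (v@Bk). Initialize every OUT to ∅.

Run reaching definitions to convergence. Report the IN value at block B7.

Converged values:
  B0: | IN={} | OUT={c@B0, e@B0}
  B1: | IN={c@B0, e@B0} | OUT={c@B0, e@B1}
  B2: | IN={c@B0, e@B1} | OUT={a@B2, b@B2, c@B0, e@B1}
  B3: | IN={a@B2, a@B4, b@B2, b@B6, c@B0, c@B3, d@B5, e@B1, e@B6} | OUT={a@B2, a@B4, b@B2, b@B6, c@B3, d@B5, e@B1, e@B6}
  B4: | IN={a@B2, a@B4, b@B2, b@B6, c@B3, d@B5, e@B1, e@B6} | OUT={a@B4, b@B2, b@B6, c@B3, d@B4, e@B1, e@B6}
  B5: | IN={a@B2, a@B4, b@B2, b@B6, c@B0, c@B3, d@B4, e@B1, e@B6} | OUT={a@B2, a@B4, b@B5, c@B0, c@B3, d@B5, e@B1, e@B6}
  B6: | IN={a@B2, a@B4, b@B5, c@B0, c@B3, d@B5, e@B1, e@B6} | OUT={a@B2, a@B4, b@B6, c@B0, c@B3, d@B5, e@B6}
  B7: | IN={a@B2, a@B4, b@B6, c@B0, c@B3, d@B5, e@B6} | OUT={a@B2, a@B4, b@B7, c@B0, c@B3, d@B7, e@B7}
  B8: | IN={a@B2, a@B4, b@B7, c@B0, c@B3, d@B7, e@B7} | OUT={a@B8, b@B7, c@B0, c@B3, d@B7, e@B7, f@B8}

Merge at B7: IN[B7] = OUT[B6] = {a@B2, a@B4, b@B6, c@B0, c@B3, d@B5, e@B6}

Answer: {a@B2, a@B4, b@B6, c@B0, c@B3, d@B5, e@B6}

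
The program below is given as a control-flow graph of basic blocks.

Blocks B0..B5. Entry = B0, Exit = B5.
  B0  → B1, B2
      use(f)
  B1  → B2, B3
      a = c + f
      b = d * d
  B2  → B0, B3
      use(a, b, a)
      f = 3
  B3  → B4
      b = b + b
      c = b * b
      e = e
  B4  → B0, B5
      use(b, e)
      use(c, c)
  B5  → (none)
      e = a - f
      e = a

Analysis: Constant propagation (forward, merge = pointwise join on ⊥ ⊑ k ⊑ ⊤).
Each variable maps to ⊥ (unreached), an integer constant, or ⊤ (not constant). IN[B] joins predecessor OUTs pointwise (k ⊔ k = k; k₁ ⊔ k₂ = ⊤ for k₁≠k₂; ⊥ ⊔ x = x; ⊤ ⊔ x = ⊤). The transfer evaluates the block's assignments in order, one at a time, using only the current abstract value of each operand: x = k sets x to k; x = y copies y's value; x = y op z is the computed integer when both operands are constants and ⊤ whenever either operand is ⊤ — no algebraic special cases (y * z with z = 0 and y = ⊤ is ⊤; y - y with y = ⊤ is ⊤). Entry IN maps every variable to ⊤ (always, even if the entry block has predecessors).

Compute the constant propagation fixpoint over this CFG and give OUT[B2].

Answer: {a: ⊤, b: ⊤, c: ⊤, d: ⊤, e: ⊤, f: 3}

Derivation:
Per-block solution:
  B0:  IN=(all ⊤)  OUT=(all ⊤)
  B1:  IN=(all ⊤)  OUT=(all ⊤)
  B2:  IN=(all ⊤)  OUT={f:3; rest ⊤}
  B3:  IN=(all ⊤)  OUT=(all ⊤)
  B4:  IN=(all ⊤)  OUT=(all ⊤)
  B5:  IN=(all ⊤)  OUT=(all ⊤)

Merge at B2: IN[B2] = OUT[B0] ⊔ OUT[B1] = {a: ⊤, b: ⊤, c: ⊤, d: ⊤, e: ⊤, f: ⊤}
Applying B2's transfer function to that IN value gives OUT[B2] (row B2 above).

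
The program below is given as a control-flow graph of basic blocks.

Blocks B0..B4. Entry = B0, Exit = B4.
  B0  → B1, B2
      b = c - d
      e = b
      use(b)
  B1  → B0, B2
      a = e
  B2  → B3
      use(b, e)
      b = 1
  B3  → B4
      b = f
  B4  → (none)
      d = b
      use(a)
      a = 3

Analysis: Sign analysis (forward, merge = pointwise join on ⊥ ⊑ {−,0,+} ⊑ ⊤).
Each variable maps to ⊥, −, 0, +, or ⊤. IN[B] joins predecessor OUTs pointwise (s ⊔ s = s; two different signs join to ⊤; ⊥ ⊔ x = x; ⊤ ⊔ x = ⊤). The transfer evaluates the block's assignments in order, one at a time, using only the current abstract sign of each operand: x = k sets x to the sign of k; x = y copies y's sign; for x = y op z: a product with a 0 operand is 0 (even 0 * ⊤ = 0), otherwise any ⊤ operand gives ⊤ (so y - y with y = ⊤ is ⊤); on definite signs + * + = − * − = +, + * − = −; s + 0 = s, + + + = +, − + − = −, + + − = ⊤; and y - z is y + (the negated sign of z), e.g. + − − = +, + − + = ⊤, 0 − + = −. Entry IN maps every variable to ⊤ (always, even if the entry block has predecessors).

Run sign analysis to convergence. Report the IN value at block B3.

Converged values:
  B0: | IN=(all ⊤) | OUT=(all ⊤)
  B1: | IN=(all ⊤) | OUT=(all ⊤)
  B2: | IN=(all ⊤) | OUT={b:+; rest ⊤}
  B3: | IN={b:+; rest ⊤} | OUT=(all ⊤)
  B4: | IN=(all ⊤) | OUT={a:+; rest ⊤}

Merge at B3: IN[B3] = OUT[B2] = {a: ⊤, b: +, c: ⊤, d: ⊤, e: ⊤, f: ⊤}

Answer: {a: ⊤, b: +, c: ⊤, d: ⊤, e: ⊤, f: ⊤}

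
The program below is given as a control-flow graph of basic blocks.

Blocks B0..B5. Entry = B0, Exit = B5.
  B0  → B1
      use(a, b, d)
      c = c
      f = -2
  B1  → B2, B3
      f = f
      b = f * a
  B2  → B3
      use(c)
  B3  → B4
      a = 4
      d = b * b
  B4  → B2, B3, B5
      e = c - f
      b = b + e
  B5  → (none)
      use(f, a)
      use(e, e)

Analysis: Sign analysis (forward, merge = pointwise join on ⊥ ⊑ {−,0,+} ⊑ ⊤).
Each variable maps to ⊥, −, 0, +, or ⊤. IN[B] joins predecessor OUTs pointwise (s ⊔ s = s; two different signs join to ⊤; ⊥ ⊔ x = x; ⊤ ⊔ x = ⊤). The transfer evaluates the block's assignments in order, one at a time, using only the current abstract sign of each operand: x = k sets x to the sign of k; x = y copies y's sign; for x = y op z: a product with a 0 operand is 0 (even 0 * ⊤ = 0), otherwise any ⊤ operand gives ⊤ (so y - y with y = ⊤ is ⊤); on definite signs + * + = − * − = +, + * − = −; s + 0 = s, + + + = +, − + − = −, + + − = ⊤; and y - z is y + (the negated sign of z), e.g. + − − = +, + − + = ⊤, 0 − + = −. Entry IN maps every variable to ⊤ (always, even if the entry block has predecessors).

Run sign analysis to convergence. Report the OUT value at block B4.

Answer: {a: +, b: ⊤, c: ⊤, d: ⊤, e: ⊤, f: -}

Derivation:
Fixpoint table:
  B0:   IN=(all ⊤)   OUT={f:-; rest ⊤}
  B1:   IN={f:-; rest ⊤}   OUT={f:-; rest ⊤}
  B2:   IN={f:-; rest ⊤}   OUT={f:-; rest ⊤}
  B3:   IN={f:-; rest ⊤}   OUT={a:+, f:-; rest ⊤}
  B4:   IN={a:+, f:-; rest ⊤}   OUT={a:+, f:-; rest ⊤}
  B5:   IN={a:+, f:-; rest ⊤}   OUT={a:+, f:-; rest ⊤}

Merge at B4: IN[B4] = OUT[B3] = {a: +, b: ⊤, c: ⊤, d: ⊤, e: ⊤, f: -}
Applying B4's transfer function to that IN value gives OUT[B4] (row B4 above).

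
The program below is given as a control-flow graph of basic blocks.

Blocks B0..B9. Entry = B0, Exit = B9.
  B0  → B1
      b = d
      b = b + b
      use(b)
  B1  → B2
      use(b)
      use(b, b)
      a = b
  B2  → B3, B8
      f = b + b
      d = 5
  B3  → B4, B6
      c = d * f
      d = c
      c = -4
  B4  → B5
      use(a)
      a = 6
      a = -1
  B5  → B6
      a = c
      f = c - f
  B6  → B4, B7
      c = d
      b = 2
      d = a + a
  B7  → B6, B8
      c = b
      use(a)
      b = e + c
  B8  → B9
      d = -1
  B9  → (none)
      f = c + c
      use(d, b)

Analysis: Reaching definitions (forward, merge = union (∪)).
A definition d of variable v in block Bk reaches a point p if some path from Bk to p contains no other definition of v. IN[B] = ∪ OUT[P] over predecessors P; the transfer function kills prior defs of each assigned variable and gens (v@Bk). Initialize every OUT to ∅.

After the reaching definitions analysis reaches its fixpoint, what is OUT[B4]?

Fixpoint table:
  B0: | IN={} | OUT={b@B0}
  B1: | IN={b@B0} | OUT={a@B1, b@B0}
  B2: | IN={a@B1, b@B0} | OUT={a@B1, b@B0, d@B2, f@B2}
  B3: | IN={a@B1, b@B0, d@B2, f@B2} | OUT={a@B1, b@B0, c@B3, d@B3, f@B2}
  B4: | IN={a@B1, a@B5, b@B0, b@B6, c@B3, c@B6, d@B3, d@B6, f@B2, f@B5} | OUT={a@B4, b@B0, b@B6, c@B3, c@B6, d@B3, d@B6, f@B2, f@B5}
  B5: | IN={a@B4, b@B0, b@B6, c@B3, c@B6, d@B3, d@B6, f@B2, f@B5} | OUT={a@B5, b@B0, b@B6, c@B3, c@B6, d@B3, d@B6, f@B5}
  B6: | IN={a@B1, a@B5, b@B0, b@B6, b@B7, c@B3, c@B6, c@B7, d@B3, d@B6, f@B2, f@B5} | OUT={a@B1, a@B5, b@B6, c@B6, d@B6, f@B2, f@B5}
  B7: | IN={a@B1, a@B5, b@B6, c@B6, d@B6, f@B2, f@B5} | OUT={a@B1, a@B5, b@B7, c@B7, d@B6, f@B2, f@B5}
  B8: | IN={a@B1, a@B5, b@B0, b@B7, c@B7, d@B2, d@B6, f@B2, f@B5} | OUT={a@B1, a@B5, b@B0, b@B7, c@B7, d@B8, f@B2, f@B5}
  B9: | IN={a@B1, a@B5, b@B0, b@B7, c@B7, d@B8, f@B2, f@B5} | OUT={a@B1, a@B5, b@B0, b@B7, c@B7, d@B8, f@B9}

Merge at B4: IN[B4] = OUT[B3] ⊔ OUT[B6] = {a@B1, a@B5, b@B0, b@B6, c@B3, c@B6, d@B3, d@B6, f@B2, f@B5}
Applying B4's transfer function to that IN value gives OUT[B4] (row B4 above).

Answer: {a@B4, b@B0, b@B6, c@B3, c@B6, d@B3, d@B6, f@B2, f@B5}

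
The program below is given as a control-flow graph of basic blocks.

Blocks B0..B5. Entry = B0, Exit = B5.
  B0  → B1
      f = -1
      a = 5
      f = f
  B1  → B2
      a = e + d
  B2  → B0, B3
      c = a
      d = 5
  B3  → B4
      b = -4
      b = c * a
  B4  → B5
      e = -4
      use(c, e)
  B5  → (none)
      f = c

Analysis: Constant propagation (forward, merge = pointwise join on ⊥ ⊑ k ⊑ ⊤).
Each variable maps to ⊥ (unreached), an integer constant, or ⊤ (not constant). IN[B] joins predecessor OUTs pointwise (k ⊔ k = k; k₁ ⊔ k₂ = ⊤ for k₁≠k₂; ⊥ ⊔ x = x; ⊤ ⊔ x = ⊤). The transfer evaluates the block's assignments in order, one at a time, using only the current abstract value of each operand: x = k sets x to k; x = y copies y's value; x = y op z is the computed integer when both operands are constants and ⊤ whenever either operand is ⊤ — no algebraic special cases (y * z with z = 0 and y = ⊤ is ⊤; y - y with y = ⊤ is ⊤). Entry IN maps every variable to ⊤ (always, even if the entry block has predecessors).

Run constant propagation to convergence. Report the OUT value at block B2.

Answer: {a: ⊤, b: ⊤, c: ⊤, d: 5, e: ⊤, f: -1}

Trace:
Per-block solution:
  B0:   IN=(all ⊤)   OUT={a:5, f:-1; rest ⊤}
  B1:   IN={a:5, f:-1; rest ⊤}   OUT={f:-1; rest ⊤}
  B2:   IN={f:-1; rest ⊤}   OUT={d:5, f:-1; rest ⊤}
  B3:   IN={d:5, f:-1; rest ⊤}   OUT={d:5, f:-1; rest ⊤}
  B4:   IN={d:5, f:-1; rest ⊤}   OUT={d:5, e:-4, f:-1; rest ⊤}
  B5:   IN={d:5, e:-4, f:-1; rest ⊤}   OUT={d:5, e:-4; rest ⊤}

Merge at B2: IN[B2] = OUT[B1] = {a: ⊤, b: ⊤, c: ⊤, d: ⊤, e: ⊤, f: -1}
Applying B2's transfer function to that IN value gives OUT[B2] (row B2 above).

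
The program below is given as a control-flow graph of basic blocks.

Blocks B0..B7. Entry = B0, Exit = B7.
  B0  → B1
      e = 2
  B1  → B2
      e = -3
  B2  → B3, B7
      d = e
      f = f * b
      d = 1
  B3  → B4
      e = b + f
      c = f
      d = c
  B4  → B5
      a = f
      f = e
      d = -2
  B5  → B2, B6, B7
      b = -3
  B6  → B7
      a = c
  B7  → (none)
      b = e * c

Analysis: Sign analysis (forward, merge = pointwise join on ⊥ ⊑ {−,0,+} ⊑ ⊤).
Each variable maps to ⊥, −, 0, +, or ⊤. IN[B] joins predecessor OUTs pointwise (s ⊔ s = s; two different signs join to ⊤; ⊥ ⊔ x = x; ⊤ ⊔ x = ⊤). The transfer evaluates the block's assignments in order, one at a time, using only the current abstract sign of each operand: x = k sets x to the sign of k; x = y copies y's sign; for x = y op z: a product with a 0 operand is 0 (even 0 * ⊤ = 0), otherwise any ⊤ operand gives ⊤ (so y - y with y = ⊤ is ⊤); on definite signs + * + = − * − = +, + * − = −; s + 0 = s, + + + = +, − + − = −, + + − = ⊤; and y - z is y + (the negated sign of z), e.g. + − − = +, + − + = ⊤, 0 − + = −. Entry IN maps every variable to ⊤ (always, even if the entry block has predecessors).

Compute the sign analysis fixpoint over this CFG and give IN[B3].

Answer: {a: ⊤, b: ⊤, c: ⊤, d: +, e: ⊤, f: ⊤}

Trace:
Per-block solution:
  B0:  IN=(all ⊤)  OUT={e:+; rest ⊤}
  B1:  IN={e:+; rest ⊤}  OUT={e:-; rest ⊤}
  B2:  IN=(all ⊤)  OUT={d:+; rest ⊤}
  B3:  IN={d:+; rest ⊤}  OUT=(all ⊤)
  B4:  IN=(all ⊤)  OUT={d:-; rest ⊤}
  B5:  IN={d:-; rest ⊤}  OUT={b:-, d:-; rest ⊤}
  B6:  IN={b:-, d:-; rest ⊤}  OUT={b:-, d:-; rest ⊤}
  B7:  IN=(all ⊤)  OUT=(all ⊤)

Merge at B3: IN[B3] = OUT[B2] = {a: ⊤, b: ⊤, c: ⊤, d: +, e: ⊤, f: ⊤}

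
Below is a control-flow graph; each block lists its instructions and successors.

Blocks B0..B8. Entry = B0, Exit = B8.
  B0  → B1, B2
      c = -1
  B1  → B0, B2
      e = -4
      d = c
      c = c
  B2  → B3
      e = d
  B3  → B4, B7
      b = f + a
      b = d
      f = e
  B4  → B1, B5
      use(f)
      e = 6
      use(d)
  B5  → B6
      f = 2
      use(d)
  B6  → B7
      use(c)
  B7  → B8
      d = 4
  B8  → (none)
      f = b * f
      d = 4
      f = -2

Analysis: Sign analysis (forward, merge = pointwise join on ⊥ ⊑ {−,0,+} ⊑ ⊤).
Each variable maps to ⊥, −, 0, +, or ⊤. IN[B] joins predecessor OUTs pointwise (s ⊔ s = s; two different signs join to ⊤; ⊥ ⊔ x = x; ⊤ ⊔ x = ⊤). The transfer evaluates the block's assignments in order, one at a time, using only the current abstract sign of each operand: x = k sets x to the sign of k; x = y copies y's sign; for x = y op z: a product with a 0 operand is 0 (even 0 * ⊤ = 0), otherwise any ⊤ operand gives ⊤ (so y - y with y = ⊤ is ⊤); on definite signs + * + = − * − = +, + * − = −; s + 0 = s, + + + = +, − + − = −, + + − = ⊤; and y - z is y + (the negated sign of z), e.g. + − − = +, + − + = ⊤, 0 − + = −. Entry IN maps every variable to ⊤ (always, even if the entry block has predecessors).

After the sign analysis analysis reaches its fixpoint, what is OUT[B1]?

Answer: {a: ⊤, b: ⊤, c: -, d: -, e: -, f: ⊤}

Working:
Converged values:
  B0:  IN=(all ⊤)  OUT={c:-; rest ⊤}
  B1:  IN={c:-; rest ⊤}  OUT={c:-, d:-, e:-; rest ⊤}
  B2:  IN={c:-; rest ⊤}  OUT={c:-; rest ⊤}
  B3:  IN={c:-; rest ⊤}  OUT={c:-; rest ⊤}
  B4:  IN={c:-; rest ⊤}  OUT={c:-, e:+; rest ⊤}
  B5:  IN={c:-, e:+; rest ⊤}  OUT={c:-, e:+, f:+; rest ⊤}
  B6:  IN={c:-, e:+, f:+; rest ⊤}  OUT={c:-, e:+, f:+; rest ⊤}
  B7:  IN={c:-; rest ⊤}  OUT={c:-, d:+; rest ⊤}
  B8:  IN={c:-, d:+; rest ⊤}  OUT={c:-, d:+, f:-; rest ⊤}

Merge at B1: IN[B1] = OUT[B0] ⊔ OUT[B4] = {a: ⊤, b: ⊤, c: -, d: ⊤, e: ⊤, f: ⊤}
Applying B1's transfer function to that IN value gives OUT[B1] (row B1 above).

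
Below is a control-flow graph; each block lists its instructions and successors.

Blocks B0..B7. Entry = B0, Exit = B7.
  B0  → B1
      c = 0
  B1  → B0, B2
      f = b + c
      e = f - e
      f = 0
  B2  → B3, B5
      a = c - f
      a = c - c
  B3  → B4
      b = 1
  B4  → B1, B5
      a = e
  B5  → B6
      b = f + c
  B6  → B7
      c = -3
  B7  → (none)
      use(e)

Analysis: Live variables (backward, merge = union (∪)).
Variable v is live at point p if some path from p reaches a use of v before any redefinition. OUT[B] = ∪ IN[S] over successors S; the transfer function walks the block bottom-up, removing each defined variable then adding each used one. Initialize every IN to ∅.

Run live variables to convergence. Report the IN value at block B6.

Answer: {e}

Working:
Per-block solution:
  B0:  IN={b, e}  OUT={b, c, e}
  B1:  IN={b, c, e}  OUT={b, c, e, f}
  B2:  IN={c, e, f}  OUT={c, e, f}
  B3:  IN={c, e, f}  OUT={b, c, e, f}
  B4:  IN={b, c, e, f}  OUT={b, c, e, f}
  B5:  IN={c, e, f}  OUT={e}
  B6:  IN={e}  OUT={e}
  B7:  IN={e}  OUT={}

Merge at B6: OUT[B6] = IN[B7] = {e}
Applying B6's transfer function to that OUT value gives IN[B6] (row B6 above).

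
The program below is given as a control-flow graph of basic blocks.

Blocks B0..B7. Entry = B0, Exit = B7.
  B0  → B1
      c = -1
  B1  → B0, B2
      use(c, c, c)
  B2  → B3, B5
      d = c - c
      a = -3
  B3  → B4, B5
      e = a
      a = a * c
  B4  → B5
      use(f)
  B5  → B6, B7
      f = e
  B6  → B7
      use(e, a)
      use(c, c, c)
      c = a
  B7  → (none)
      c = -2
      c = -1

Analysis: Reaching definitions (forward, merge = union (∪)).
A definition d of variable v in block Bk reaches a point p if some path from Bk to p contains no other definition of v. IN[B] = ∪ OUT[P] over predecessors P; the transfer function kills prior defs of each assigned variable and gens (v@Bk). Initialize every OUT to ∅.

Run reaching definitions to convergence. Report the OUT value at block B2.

Answer: {a@B2, c@B0, d@B2}

Trace:
Converged values:
  B0:   IN={c@B0}   OUT={c@B0}
  B1:   IN={c@B0}   OUT={c@B0}
  B2:   IN={c@B0}   OUT={a@B2, c@B0, d@B2}
  B3:   IN={a@B2, c@B0, d@B2}   OUT={a@B3, c@B0, d@B2, e@B3}
  B4:   IN={a@B3, c@B0, d@B2, e@B3}   OUT={a@B3, c@B0, d@B2, e@B3}
  B5:   IN={a@B2, a@B3, c@B0, d@B2, e@B3}   OUT={a@B2, a@B3, c@B0, d@B2, e@B3, f@B5}
  B6:   IN={a@B2, a@B3, c@B0, d@B2, e@B3, f@B5}   OUT={a@B2, a@B3, c@B6, d@B2, e@B3, f@B5}
  B7:   IN={a@B2, a@B3, c@B0, c@B6, d@B2, e@B3, f@B5}   OUT={a@B2, a@B3, c@B7, d@B2, e@B3, f@B5}

Merge at B2: IN[B2] = OUT[B1] = {c@B0}
Applying B2's transfer function to that IN value gives OUT[B2] (row B2 above).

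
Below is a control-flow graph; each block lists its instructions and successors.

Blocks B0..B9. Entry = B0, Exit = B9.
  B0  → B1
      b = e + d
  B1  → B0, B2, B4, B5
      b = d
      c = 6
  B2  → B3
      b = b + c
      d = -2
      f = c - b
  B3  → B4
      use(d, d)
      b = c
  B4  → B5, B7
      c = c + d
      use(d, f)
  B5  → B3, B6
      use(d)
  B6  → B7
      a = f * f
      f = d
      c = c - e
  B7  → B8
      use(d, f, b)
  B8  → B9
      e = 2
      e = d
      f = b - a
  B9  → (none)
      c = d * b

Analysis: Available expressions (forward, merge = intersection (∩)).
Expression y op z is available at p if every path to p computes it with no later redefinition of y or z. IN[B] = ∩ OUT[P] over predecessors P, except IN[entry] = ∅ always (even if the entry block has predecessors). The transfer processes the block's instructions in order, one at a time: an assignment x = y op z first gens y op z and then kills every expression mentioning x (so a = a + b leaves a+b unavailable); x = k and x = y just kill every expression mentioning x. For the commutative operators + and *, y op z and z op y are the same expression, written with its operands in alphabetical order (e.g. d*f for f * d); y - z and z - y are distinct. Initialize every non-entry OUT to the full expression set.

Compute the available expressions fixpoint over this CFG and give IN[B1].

Per-block solution:
  B0:   IN={}   OUT={d+e}
  B1:   IN={d+e}   OUT={d+e}
  B2:   IN={d+e}   OUT={c-b}
  B3:   IN={}   OUT={}
  B4:   IN={}   OUT={}
  B5:   IN={}   OUT={}
  B6:   IN={}   OUT={}
  B7:   IN={}   OUT={}
  B8:   IN={}   OUT={b-a}
  B9:   IN={b-a}   OUT={b*d, b-a}

Merge at B1: IN[B1] = OUT[B0] = {d+e}

Answer: {d+e}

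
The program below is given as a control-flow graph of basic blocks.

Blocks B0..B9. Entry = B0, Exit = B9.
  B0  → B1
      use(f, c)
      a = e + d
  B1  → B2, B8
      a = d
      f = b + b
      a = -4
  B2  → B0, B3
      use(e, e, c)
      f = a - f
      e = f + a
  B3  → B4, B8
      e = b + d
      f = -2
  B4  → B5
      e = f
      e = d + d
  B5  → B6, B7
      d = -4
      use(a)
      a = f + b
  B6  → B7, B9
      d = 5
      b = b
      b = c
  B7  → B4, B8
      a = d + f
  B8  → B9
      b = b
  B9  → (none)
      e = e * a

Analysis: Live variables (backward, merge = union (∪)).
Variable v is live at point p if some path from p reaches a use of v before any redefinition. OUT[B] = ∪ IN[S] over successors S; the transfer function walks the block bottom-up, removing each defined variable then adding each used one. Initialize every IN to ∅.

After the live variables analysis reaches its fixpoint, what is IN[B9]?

Fixpoint table:
  B0: | IN={b, c, d, e, f} | OUT={b, c, d, e}
  B1: | IN={b, c, d, e} | OUT={a, b, c, d, e, f}
  B2: | IN={a, b, c, d, e, f} | OUT={a, b, c, d, e, f}
  B3: | IN={a, b, c, d} | OUT={a, b, c, d, e, f}
  B4: | IN={a, b, c, d, f} | OUT={a, b, c, e, f}
  B5: | IN={a, b, c, e, f} | OUT={a, b, c, d, e, f}
  B6: | IN={a, b, c, e, f} | OUT={a, b, c, d, e, f}
  B7: | IN={b, c, d, e, f} | OUT={a, b, c, d, e, f}
  B8: | IN={a, b, e} | OUT={a, e}
  B9: | IN={a, e} | OUT={}

B9 is the boundary node: OUT[B9] = {}
Applying B9's transfer function to that OUT value gives IN[B9] (row B9 above).

Answer: {a, e}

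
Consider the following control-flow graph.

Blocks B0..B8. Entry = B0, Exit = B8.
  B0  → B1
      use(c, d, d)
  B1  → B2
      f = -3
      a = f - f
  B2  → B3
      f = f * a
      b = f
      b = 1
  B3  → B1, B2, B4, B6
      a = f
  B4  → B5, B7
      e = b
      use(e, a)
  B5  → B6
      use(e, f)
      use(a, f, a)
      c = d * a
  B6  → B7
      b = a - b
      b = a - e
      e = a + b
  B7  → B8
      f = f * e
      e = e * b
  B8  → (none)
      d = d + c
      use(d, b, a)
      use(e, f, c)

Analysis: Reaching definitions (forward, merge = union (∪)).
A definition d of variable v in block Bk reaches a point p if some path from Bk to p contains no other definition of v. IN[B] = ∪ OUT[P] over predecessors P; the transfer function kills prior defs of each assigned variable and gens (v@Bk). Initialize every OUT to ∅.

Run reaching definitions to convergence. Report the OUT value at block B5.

Answer: {a@B3, b@B2, c@B5, e@B4, f@B2}

Working:
Converged values:
  B0:  IN={}  OUT={}
  B1:  IN={a@B3, b@B2, f@B2}  OUT={a@B1, b@B2, f@B1}
  B2:  IN={a@B1, a@B3, b@B2, f@B1, f@B2}  OUT={a@B1, a@B3, b@B2, f@B2}
  B3:  IN={a@B1, a@B3, b@B2, f@B2}  OUT={a@B3, b@B2, f@B2}
  B4:  IN={a@B3, b@B2, f@B2}  OUT={a@B3, b@B2, e@B4, f@B2}
  B5:  IN={a@B3, b@B2, e@B4, f@B2}  OUT={a@B3, b@B2, c@B5, e@B4, f@B2}
  B6:  IN={a@B3, b@B2, c@B5, e@B4, f@B2}  OUT={a@B3, b@B6, c@B5, e@B6, f@B2}
  B7:  IN={a@B3, b@B2, b@B6, c@B5, e@B4, e@B6, f@B2}  OUT={a@B3, b@B2, b@B6, c@B5, e@B7, f@B7}
  B8:  IN={a@B3, b@B2, b@B6, c@B5, e@B7, f@B7}  OUT={a@B3, b@B2, b@B6, c@B5, d@B8, e@B7, f@B7}

Merge at B5: IN[B5] = OUT[B4] = {a@B3, b@B2, e@B4, f@B2}
Applying B5's transfer function to that IN value gives OUT[B5] (row B5 above).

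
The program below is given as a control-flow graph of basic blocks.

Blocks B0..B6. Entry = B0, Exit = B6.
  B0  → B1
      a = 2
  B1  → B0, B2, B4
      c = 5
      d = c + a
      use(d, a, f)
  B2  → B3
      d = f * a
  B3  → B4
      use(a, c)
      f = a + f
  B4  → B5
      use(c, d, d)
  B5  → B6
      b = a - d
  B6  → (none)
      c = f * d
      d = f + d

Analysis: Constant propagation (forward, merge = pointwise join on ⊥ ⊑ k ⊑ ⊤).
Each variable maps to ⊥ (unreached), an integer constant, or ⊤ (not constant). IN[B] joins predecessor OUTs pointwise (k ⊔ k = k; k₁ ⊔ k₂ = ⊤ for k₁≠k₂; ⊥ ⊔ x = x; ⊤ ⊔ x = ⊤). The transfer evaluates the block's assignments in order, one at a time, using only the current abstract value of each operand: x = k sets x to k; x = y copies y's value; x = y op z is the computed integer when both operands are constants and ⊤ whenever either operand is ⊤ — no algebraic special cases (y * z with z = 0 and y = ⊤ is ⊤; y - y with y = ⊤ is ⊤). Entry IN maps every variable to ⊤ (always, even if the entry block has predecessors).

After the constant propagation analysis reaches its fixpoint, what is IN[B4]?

Answer: {a: 2, b: ⊤, c: 5, d: ⊤, e: ⊤, f: ⊤}

Working:
Per-block solution:
  B0: | IN=(all ⊤) | OUT={a:2; rest ⊤}
  B1: | IN={a:2; rest ⊤} | OUT={a:2, c:5, d:7; rest ⊤}
  B2: | IN={a:2, c:5, d:7; rest ⊤} | OUT={a:2, c:5; rest ⊤}
  B3: | IN={a:2, c:5; rest ⊤} | OUT={a:2, c:5; rest ⊤}
  B4: | IN={a:2, c:5; rest ⊤} | OUT={a:2, c:5; rest ⊤}
  B5: | IN={a:2, c:5; rest ⊤} | OUT={a:2, c:5; rest ⊤}
  B6: | IN={a:2, c:5; rest ⊤} | OUT={a:2; rest ⊤}

Merge at B4: IN[B4] = OUT[B1] ⊔ OUT[B3] = {a: 2, b: ⊤, c: 5, d: ⊤, e: ⊤, f: ⊤}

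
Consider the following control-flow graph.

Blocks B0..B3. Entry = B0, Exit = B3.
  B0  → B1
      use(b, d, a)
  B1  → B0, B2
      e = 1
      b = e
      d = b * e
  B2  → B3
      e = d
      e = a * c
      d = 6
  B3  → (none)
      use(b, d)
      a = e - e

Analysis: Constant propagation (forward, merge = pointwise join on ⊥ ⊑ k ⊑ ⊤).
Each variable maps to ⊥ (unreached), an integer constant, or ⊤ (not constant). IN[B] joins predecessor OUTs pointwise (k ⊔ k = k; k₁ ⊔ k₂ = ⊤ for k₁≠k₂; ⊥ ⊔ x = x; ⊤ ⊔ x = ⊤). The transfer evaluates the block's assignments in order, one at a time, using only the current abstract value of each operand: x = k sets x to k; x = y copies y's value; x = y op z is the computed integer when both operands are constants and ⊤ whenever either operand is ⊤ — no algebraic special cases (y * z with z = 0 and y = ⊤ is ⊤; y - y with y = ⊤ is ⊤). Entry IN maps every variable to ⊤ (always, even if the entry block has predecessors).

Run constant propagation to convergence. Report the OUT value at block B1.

Answer: {a: ⊤, b: 1, c: ⊤, d: 1, e: 1, f: ⊤}

Trace:
Converged values:
  B0:  IN=(all ⊤)  OUT=(all ⊤)
  B1:  IN=(all ⊤)  OUT={b:1, d:1, e:1; rest ⊤}
  B2:  IN={b:1, d:1, e:1; rest ⊤}  OUT={b:1, d:6; rest ⊤}
  B3:  IN={b:1, d:6; rest ⊤}  OUT={b:1, d:6; rest ⊤}

Merge at B1: IN[B1] = OUT[B0] = {a: ⊤, b: ⊤, c: ⊤, d: ⊤, e: ⊤, f: ⊤}
Applying B1's transfer function to that IN value gives OUT[B1] (row B1 above).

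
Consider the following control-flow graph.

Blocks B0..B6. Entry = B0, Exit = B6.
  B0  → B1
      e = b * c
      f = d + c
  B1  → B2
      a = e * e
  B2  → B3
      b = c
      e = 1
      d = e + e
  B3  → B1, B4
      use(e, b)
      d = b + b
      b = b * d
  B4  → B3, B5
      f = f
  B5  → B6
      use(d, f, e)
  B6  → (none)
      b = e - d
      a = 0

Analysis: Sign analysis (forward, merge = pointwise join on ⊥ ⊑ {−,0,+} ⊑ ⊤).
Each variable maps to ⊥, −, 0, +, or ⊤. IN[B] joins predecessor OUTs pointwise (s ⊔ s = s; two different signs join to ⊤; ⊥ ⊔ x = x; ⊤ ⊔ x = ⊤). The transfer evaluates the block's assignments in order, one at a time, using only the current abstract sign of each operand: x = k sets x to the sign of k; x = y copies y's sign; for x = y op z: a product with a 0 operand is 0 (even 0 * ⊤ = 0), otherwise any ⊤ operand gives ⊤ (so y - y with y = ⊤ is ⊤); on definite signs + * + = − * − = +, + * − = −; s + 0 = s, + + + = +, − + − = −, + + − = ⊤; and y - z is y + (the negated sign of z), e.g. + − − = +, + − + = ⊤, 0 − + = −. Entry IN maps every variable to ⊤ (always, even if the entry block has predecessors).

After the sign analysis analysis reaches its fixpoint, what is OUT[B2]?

Answer: {a: ⊤, b: ⊤, c: ⊤, d: +, e: +, f: ⊤}

Working:
Fixpoint table:
  B0:   IN=(all ⊤)   OUT=(all ⊤)
  B1:   IN=(all ⊤)   OUT=(all ⊤)
  B2:   IN=(all ⊤)   OUT={d:+, e:+; rest ⊤}
  B3:   IN={e:+; rest ⊤}   OUT={e:+; rest ⊤}
  B4:   IN={e:+; rest ⊤}   OUT={e:+; rest ⊤}
  B5:   IN={e:+; rest ⊤}   OUT={e:+; rest ⊤}
  B6:   IN={e:+; rest ⊤}   OUT={a:0, e:+; rest ⊤}

Merge at B2: IN[B2] = OUT[B1] = {a: ⊤, b: ⊤, c: ⊤, d: ⊤, e: ⊤, f: ⊤}
Applying B2's transfer function to that IN value gives OUT[B2] (row B2 above).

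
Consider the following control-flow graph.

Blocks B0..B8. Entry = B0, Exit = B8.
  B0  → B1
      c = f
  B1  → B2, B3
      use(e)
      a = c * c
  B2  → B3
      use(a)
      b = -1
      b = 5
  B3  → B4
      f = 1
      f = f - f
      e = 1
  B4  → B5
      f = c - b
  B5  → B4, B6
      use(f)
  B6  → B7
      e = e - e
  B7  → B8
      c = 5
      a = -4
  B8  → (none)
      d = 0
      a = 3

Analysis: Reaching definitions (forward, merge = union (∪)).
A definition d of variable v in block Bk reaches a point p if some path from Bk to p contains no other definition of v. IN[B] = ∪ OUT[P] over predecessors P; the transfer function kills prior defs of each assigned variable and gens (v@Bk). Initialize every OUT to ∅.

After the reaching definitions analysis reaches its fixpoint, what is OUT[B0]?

Answer: {c@B0}

Working:
Converged values:
  B0:  IN={}  OUT={c@B0}
  B1:  IN={c@B0}  OUT={a@B1, c@B0}
  B2:  IN={a@B1, c@B0}  OUT={a@B1, b@B2, c@B0}
  B3:  IN={a@B1, b@B2, c@B0}  OUT={a@B1, b@B2, c@B0, e@B3, f@B3}
  B4:  IN={a@B1, b@B2, c@B0, e@B3, f@B3, f@B4}  OUT={a@B1, b@B2, c@B0, e@B3, f@B4}
  B5:  IN={a@B1, b@B2, c@B0, e@B3, f@B4}  OUT={a@B1, b@B2, c@B0, e@B3, f@B4}
  B6:  IN={a@B1, b@B2, c@B0, e@B3, f@B4}  OUT={a@B1, b@B2, c@B0, e@B6, f@B4}
  B7:  IN={a@B1, b@B2, c@B0, e@B6, f@B4}  OUT={a@B7, b@B2, c@B7, e@B6, f@B4}
  B8:  IN={a@B7, b@B2, c@B7, e@B6, f@B4}  OUT={a@B8, b@B2, c@B7, d@B8, e@B6, f@B4}

B0 is the boundary node: IN[B0] = {}
Applying B0's transfer function to that IN value gives OUT[B0] (row B0 above).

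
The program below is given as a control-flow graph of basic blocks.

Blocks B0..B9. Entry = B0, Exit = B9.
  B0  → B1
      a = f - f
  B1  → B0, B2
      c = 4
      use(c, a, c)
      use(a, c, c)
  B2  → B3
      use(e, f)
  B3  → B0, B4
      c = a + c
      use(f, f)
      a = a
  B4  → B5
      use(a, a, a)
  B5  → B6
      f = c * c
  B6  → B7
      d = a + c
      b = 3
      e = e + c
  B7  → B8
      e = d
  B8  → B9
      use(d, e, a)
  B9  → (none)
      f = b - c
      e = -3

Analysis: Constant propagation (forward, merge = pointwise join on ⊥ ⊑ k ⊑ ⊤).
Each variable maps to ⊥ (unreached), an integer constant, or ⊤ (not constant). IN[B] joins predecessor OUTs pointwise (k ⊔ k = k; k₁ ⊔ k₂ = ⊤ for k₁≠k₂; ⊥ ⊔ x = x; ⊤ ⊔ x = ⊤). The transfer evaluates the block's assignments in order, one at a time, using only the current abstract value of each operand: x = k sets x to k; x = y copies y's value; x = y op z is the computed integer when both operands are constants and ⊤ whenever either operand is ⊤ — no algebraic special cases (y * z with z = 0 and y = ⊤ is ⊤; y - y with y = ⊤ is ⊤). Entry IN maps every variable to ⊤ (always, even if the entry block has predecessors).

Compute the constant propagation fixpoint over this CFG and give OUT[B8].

Fixpoint table:
  B0:   IN=(all ⊤)   OUT=(all ⊤)
  B1:   IN=(all ⊤)   OUT={c:4; rest ⊤}
  B2:   IN={c:4; rest ⊤}   OUT={c:4; rest ⊤}
  B3:   IN={c:4; rest ⊤}   OUT=(all ⊤)
  B4:   IN=(all ⊤)   OUT=(all ⊤)
  B5:   IN=(all ⊤)   OUT=(all ⊤)
  B6:   IN=(all ⊤)   OUT={b:3; rest ⊤}
  B7:   IN={b:3; rest ⊤}   OUT={b:3; rest ⊤}
  B8:   IN={b:3; rest ⊤}   OUT={b:3; rest ⊤}
  B9:   IN={b:3; rest ⊤}   OUT={b:3, e:-3; rest ⊤}

Merge at B8: IN[B8] = OUT[B7] = {a: ⊤, b: 3, c: ⊤, d: ⊤, e: ⊤, f: ⊤}
Applying B8's transfer function to that IN value gives OUT[B8] (row B8 above).

Answer: {a: ⊤, b: 3, c: ⊤, d: ⊤, e: ⊤, f: ⊤}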